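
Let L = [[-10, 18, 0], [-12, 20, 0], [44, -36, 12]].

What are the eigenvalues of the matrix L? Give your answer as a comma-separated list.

The characteristic polynomial is p(λ) = det(λI - L).
Cofactor expansion gives p(λ) = λ^3 - 22λ^2 + 136λ - 192.
Try λ = 2: p(2) = 0, so 2 is a root.
Factor out (λ - 2): p(λ) = (λ - 2)·(λ^2 - 20λ + 96).
The quadratic factors as (λ - 8)·(λ - 12).
Eigenvalues: 2, 8, 12.

2, 8, 12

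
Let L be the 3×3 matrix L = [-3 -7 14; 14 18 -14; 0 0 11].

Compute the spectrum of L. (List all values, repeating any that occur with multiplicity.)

4, 11, 11

Compute the characteristic polynomial p(λ) = det(λI - L).
Expanding the 3×3 determinant: p(λ) = λ^3 - 26λ^2 + 209λ - 484.
Rational-root test: λ = 4 gives p(4) = 0.
Dividing by (λ - 4) leaves λ^2 - 22λ + 121.
The quadratic factor is (λ - 11)^2.
Eigenvalues: 4, 11, 11.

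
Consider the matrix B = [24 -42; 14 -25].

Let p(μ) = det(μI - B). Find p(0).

-12

p(0) = det(0·I − B) = det(−B) = (−1)^2·det(B).
det(B) = -12, so p(0) = -12.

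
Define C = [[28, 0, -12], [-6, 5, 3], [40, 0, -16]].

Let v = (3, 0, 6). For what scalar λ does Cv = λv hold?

4

Compute Cv: C·(3, 0, 6) = (12, 0, 24).
Since Cv = λv, compare component 1: 12 = λ·3, so λ = 4.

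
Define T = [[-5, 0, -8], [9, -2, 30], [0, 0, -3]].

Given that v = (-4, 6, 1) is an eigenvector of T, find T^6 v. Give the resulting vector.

First find the eigenvalue: Tv = (12, -18, -3) = -3·(-4, 6, 1), so λ = -3.
Then T^6 v = λ^6·v = (-3)^6·(-4, 6, 1) = 729·(-4, 6, 1) = (-2916, 4374, 729).

(-2916, 4374, 729)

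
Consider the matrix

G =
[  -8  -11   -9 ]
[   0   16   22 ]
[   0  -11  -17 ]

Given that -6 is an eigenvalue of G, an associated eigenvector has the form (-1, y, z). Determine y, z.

We need (G + 6I)v = 0.
G + 6I = [[-2, -11, -9], [0, 22, 22], [0, -11, -11]].
Row 1: (-2)·-1 + (-11)·y + (-9)·z = 0
Row 2: (0)·-1 + (22)·y + (22)·z = 0
Row 3: (0)·-1 + (-11)·y + (-11)·z = 0
Solving gives y = 1, z = -1.
Check: G·(-1, 1, -1) = (6, -6, 6) = -6·(-1, 1, -1).

1, -1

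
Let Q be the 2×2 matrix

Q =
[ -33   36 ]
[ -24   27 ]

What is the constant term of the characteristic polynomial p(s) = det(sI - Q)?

-27

p(0) = det(0·I − Q) = det(−Q) = (−1)^2·det(Q).
det(Q) = -27, so p(0) = -27.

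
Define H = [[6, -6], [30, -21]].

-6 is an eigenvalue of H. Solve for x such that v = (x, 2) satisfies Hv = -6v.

We need (H + 6I)v = 0.
H + 6I = [[12, -6], [30, -15]].
Row 1: (12)·x + (-6)·2 = 0
Row 2: (30)·x + (-15)·2 = 0
Solving gives x = 1.
Check: H·(1, 2) = (-6, -12) = -6·(1, 2).

1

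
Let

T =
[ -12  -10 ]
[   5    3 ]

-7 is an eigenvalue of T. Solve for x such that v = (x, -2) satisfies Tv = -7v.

4

We need (T + 7I)v = 0.
T + 7I = [[-5, -10], [5, 10]].
Row 1: (-5)·x + (-10)·-2 = 0
Row 2: (5)·x + (10)·-2 = 0
Solving gives x = 4.
Check: T·(4, -2) = (-28, 14) = -7·(4, -2).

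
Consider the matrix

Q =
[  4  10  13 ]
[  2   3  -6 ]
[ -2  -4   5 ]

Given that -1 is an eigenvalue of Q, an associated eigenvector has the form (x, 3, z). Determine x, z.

We need (Q + 1I)v = 0.
Q + 1I = [[5, 10, 13], [2, 4, -6], [-2, -4, 6]].
Row 1: (5)·x + (10)·3 + (13)·z = 0
Row 2: (2)·x + (4)·3 + (-6)·z = 0
Row 3: (-2)·x + (-4)·3 + (6)·z = 0
Solving gives x = -6, z = 0.
Check: Q·(-6, 3, 0) = (6, -3, 0) = -1·(-6, 3, 0).

-6, 0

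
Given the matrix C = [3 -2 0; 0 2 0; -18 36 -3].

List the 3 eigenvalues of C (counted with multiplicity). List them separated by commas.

-3, 2, 3

Compute the characteristic polynomial p(λ) = det(λI - C).
Expanding the 3×3 determinant: p(λ) = λ^3 - 2λ^2 - 9λ + 18.
Since p(2) = 0, λ = 2 is a root.
Dividing by (λ - 2) leaves λ^2 - 9.
The quadratic factors as (λ + 3)·(λ - 3).
Eigenvalues: -3, 2, 3.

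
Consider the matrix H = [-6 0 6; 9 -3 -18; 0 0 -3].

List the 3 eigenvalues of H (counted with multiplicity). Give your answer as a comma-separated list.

-6, -3, -3

Compute the characteristic polynomial p(lambda) = det(lambda·I - H).
Expanding the 3×3 determinant: p(lambda) = lambda^3 + 12·lambda^2 + 45·lambda + 54.
Rational-root test: lambda = -6 gives p(-6) = 0.
Dividing by (lambda + 6) leaves lambda^2 + 6·lambda + 9.
The quadratic factor is (lambda + 3)^2.
Eigenvalues: -6, -3, -3.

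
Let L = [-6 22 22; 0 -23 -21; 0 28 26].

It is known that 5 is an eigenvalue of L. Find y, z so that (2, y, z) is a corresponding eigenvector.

We need (L - 5I)v = 0.
L - 5I = [[-11, 22, 22], [0, -28, -21], [0, 28, 21]].
Row 1: (-11)·2 + (22)·y + (22)·z = 0
Row 2: (0)·2 + (-28)·y + (-21)·z = 0
Row 3: (0)·2 + (28)·y + (21)·z = 0
Solving gives y = -3, z = 4.
Check: L·(2, -3, 4) = (10, -15, 20) = 5·(2, -3, 4).

-3, 4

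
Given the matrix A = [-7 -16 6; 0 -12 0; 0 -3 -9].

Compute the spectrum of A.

-12, -9, -7

The characteristic polynomial is p(λ) = det(λI - A).
Cofactor expansion gives p(λ) = λ^3 + 28λ^2 + 255λ + 756.
Try λ = -9: p(-9) = 0, so -9 is a root.
Dividing by (λ + 9) leaves λ^2 + 19λ + 84.
The quadratic factors as (λ + 12)·(λ + 7).
Eigenvalues: -12, -9, -7.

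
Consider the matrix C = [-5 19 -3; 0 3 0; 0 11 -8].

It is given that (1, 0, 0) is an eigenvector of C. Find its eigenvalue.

Compute Cv: C·(1, 0, 0) = (-5, 0, 0).
Since Cv = λv, compare component 1: -5 = λ·1, so λ = -5.

-5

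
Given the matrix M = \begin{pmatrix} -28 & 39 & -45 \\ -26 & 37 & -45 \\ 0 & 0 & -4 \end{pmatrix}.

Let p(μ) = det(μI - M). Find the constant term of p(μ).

p(μ) = μ^3 - 5μ^2 - 58μ - 88.
The constant term is -88.

-88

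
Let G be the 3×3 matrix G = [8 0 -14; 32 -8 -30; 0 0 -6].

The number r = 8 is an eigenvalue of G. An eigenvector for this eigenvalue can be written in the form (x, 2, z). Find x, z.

1, 0

We need (G - 8I)v = 0.
G - 8I = [[0, 0, -14], [32, -16, -30], [0, 0, -14]].
Row 1: (0)·x + (0)·2 + (-14)·z = 0
Row 2: (32)·x + (-16)·2 + (-30)·z = 0
Row 3: (0)·x + (0)·2 + (-14)·z = 0
Solving gives x = 1, z = 0.
Check: G·(1, 2, 0) = (8, 16, 0) = 8·(1, 2, 0).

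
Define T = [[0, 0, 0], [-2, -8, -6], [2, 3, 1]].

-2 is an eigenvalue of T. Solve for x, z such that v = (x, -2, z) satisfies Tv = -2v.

We need (T + 2I)v = 0.
T + 2I = [[2, 0, 0], [-2, -6, -6], [2, 3, 3]].
Row 1: (2)·x + (0)·-2 + (0)·z = 0
Row 2: (-2)·x + (-6)·-2 + (-6)·z = 0
Row 3: (2)·x + (3)·-2 + (3)·z = 0
Solving gives x = 0, z = 2.
Check: T·(0, -2, 2) = (0, 4, -4) = -2·(0, -2, 2).

0, 2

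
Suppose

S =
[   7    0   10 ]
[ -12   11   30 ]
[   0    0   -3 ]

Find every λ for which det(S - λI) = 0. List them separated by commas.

-3, 7, 11

Set up det(μI - S) = 0.
Expanding along the first row, p(μ) = μ^3 - 15μ^2 + 23μ + 231.
Since p(-3) = 0, μ = -3 is a root.
Dividing by (μ + 3) leaves μ^2 - 18μ + 77.
The quadratic factors as (μ - 7)·(μ - 11).
Eigenvalues: -3, 7, 11.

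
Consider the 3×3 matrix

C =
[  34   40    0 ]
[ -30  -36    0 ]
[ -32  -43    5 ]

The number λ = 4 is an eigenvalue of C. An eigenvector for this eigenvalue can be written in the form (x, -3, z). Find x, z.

We need (C - 4I)v = 0.
C - 4I = [[30, 40, 0], [-30, -40, 0], [-32, -43, 1]].
Row 1: (30)·x + (40)·-3 + (0)·z = 0
Row 2: (-30)·x + (-40)·-3 + (0)·z = 0
Row 3: (-32)·x + (-43)·-3 + (1)·z = 0
Solving gives x = 4, z = -1.
Check: C·(4, -3, -1) = (16, -12, -4) = 4·(4, -3, -1).

4, -1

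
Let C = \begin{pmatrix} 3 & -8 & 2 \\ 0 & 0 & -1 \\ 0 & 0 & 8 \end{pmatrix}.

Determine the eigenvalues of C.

C is upper triangular, so its eigenvalues are the diagonal entries.
Diagonal: 3, 0, 8.

0, 3, 8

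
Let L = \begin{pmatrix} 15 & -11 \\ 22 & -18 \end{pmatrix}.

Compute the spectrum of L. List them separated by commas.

det(L - sI) = (15 - s)(-18 - s) - (-11)·(22) = s^2 + 3s - 28.
This factors as (s + 7)·(s - 4) = 0.
Eigenvalues: -7, 4.

-7, 4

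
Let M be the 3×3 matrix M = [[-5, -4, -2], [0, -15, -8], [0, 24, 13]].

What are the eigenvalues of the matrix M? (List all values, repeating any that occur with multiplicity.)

-5, -3, 1

The characteristic polynomial is p(s) = det(sI - M).
Cofactor expansion gives p(s) = s^3 + 7s^2 + 7s - 15.
Since p(-5) = 0, s = -5 is a root.
Factor out (s + 5): p(s) = (s + 5)·(s^2 + 2s - 3).
The quadratic factors as (s + 3)·(s - 1).
Eigenvalues: -5, -3, 1.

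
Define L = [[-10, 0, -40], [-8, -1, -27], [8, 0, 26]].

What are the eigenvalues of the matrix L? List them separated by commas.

The characteristic polynomial is p(λ) = det(λI - L).
Cofactor expansion gives p(λ) = λ^3 - 15λ^2 + 44λ + 60.
Since p(10) = 0, λ = 10 is a root.
Factor out (λ - 10): p(λ) = (λ - 10)·(λ^2 - 5λ - 6).
The quadratic factors as (λ + 1)·(λ - 6).
Eigenvalues: -1, 6, 10.

-1, 6, 10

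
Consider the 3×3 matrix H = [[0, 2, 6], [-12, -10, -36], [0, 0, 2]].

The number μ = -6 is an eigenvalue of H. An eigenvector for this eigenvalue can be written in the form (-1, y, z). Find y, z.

3, 0

We need (H + 6I)v = 0.
H + 6I = [[6, 2, 6], [-12, -4, -36], [0, 0, 8]].
Row 1: (6)·-1 + (2)·y + (6)·z = 0
Row 2: (-12)·-1 + (-4)·y + (-36)·z = 0
Row 3: (0)·-1 + (0)·y + (8)·z = 0
Solving gives y = 3, z = 0.
Check: H·(-1, 3, 0) = (6, -18, 0) = -6·(-1, 3, 0).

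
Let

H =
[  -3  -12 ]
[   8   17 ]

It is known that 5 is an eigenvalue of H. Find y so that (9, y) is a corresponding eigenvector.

We need (H - 5I)v = 0.
H - 5I = [[-8, -12], [8, 12]].
Row 1: (-8)·9 + (-12)·y = 0
Row 2: (8)·9 + (12)·y = 0
Solving gives y = -6.
Check: H·(9, -6) = (45, -30) = 5·(9, -6).

-6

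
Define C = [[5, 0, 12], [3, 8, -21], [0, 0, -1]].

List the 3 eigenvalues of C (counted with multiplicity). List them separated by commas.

Compute the characteristic polynomial p(s) = det(sI - C).
Expanding along the first row, p(s) = s^3 - 12s^2 + 27s + 40.
Try s = 8: p(8) = 0, so 8 is a root.
Dividing by (s - 8) leaves s^2 - 4s - 5.
The quadratic factors as (s + 1)·(s - 5).
Eigenvalues: -1, 5, 8.

-1, 5, 8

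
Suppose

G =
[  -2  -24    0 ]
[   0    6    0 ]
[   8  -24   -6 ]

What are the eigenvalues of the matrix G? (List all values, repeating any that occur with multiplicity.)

Compute the characteristic polynomial p(t) = det(tI - G).
Expanding along the first row, p(t) = t^3 + 2t^2 - 36t - 72.
Since p(-6) = 0, t = -6 is a root.
Dividing by (t + 6) leaves t^2 - 4t - 12.
The quadratic factors as (t + 2)·(t - 6).
Eigenvalues: -6, -2, 6.

-6, -2, 6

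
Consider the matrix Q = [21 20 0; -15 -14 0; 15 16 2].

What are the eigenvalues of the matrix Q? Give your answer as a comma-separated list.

Compute the characteristic polynomial p(μ) = det(μI - Q).
Expanding along the first row, p(μ) = μ^3 - 9μ^2 + 20μ - 12.
Since p(1) = 0, μ = 1 is a root.
Factor out (μ - 1): p(μ) = (μ - 1)·(μ^2 - 8μ + 12).
The quadratic factors as (μ - 2)·(μ - 6).
Eigenvalues: 1, 2, 6.

1, 2, 6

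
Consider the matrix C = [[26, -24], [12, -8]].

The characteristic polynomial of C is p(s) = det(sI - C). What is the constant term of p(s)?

80

p(s) = s^2 - 18s + 80.
The constant term is 80.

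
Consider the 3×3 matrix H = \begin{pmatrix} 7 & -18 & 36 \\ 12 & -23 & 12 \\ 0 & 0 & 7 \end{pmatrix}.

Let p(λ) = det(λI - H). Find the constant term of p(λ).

p(λ) = λ^3 + 9λ^2 - 57λ - 385.
The constant term is -385.

-385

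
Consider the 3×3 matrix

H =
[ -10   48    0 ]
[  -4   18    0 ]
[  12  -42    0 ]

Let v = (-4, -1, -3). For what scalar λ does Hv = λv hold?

Compute Hv: H·(-4, -1, -3) = (-8, -2, -6).
Since Hv = λv, compare component 1: -8 = λ·-4, so λ = 2.

2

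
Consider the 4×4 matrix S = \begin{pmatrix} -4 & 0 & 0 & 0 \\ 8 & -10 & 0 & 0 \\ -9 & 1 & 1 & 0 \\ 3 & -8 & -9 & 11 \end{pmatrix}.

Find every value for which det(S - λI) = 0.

-10, -4, 1, 11

S is lower triangular, so its eigenvalues are the diagonal entries.
Diagonal: -4, -10, 1, 11.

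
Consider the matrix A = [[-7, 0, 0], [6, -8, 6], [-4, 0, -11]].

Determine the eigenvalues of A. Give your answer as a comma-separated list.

Set up det(μI - A) = 0.
Expanding along the first row, p(μ) = μ^3 + 26μ^2 + 221μ + 616.
Try μ = -7: p(-7) = 0, so -7 is a root.
Dividing by (μ + 7) leaves μ^2 + 19μ + 88.
The quadratic factors as (μ + 11)·(μ + 8).
Eigenvalues: -11, -8, -7.

-11, -8, -7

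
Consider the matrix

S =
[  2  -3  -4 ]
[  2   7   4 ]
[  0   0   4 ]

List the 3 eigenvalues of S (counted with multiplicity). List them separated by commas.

4, 4, 5

The characteristic polynomial is p(μ) = det(μI - S).
Expanding along the first row, p(μ) = μ^3 - 13μ^2 + 56μ - 80.
Try μ = 4: p(4) = 0, so 4 is a root.
Dividing by (μ - 4) leaves μ^2 - 9μ + 20.
The quadratic factors as (μ - 4)·(μ - 5).
Eigenvalues: 4, 4, 5.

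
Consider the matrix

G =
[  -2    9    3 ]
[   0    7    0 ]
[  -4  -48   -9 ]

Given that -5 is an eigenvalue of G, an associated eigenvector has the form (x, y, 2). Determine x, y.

-2, 0

We need (G + 5I)v = 0.
G + 5I = [[3, 9, 3], [0, 12, 0], [-4, -48, -4]].
Row 1: (3)·x + (9)·y + (3)·2 = 0
Row 2: (0)·x + (12)·y + (0)·2 = 0
Row 3: (-4)·x + (-48)·y + (-4)·2 = 0
Solving gives x = -2, y = 0.
Check: G·(-2, 0, 2) = (10, 0, -10) = -5·(-2, 0, 2).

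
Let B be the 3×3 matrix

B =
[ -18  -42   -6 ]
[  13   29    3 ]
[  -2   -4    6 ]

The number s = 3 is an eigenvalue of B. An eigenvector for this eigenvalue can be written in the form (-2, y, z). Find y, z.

1, 0

We need (B - 3I)v = 0.
B - 3I = [[-21, -42, -6], [13, 26, 3], [-2, -4, 3]].
Row 1: (-21)·-2 + (-42)·y + (-6)·z = 0
Row 2: (13)·-2 + (26)·y + (3)·z = 0
Row 3: (-2)·-2 + (-4)·y + (3)·z = 0
Solving gives y = 1, z = 0.
Check: B·(-2, 1, 0) = (-6, 3, 0) = 3·(-2, 1, 0).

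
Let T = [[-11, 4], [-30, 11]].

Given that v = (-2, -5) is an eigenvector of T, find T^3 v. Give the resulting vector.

First find the eigenvalue: Tv = (2, 5) = -1·(-2, -5), so λ = -1.
Then T^3 v = λ^3·v = (-1)^3·(-2, -5) = -1·(-2, -5) = (2, 5).

(2, 5)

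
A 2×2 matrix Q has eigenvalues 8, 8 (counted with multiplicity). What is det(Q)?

64

det(Q) is the product of the eigenvalues: (8) · (8) = 64.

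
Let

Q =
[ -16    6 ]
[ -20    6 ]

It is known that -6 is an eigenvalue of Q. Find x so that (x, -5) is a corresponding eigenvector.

-3

We need (Q + 6I)v = 0.
Q + 6I = [[-10, 6], [-20, 12]].
Row 1: (-10)·x + (6)·-5 = 0
Row 2: (-20)·x + (12)·-5 = 0
Solving gives x = -3.
Check: Q·(-3, -5) = (18, 30) = -6·(-3, -5).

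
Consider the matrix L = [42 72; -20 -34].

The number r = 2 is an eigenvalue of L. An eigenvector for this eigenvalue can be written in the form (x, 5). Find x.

-9

We need (L - 2I)v = 0.
L - 2I = [[40, 72], [-20, -36]].
Row 1: (40)·x + (72)·5 = 0
Row 2: (-20)·x + (-36)·5 = 0
Solving gives x = -9.
Check: L·(-9, 5) = (-18, 10) = 2·(-9, 5).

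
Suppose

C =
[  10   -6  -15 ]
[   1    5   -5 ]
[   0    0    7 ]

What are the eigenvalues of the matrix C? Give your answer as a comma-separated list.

The characteristic polynomial is p(r) = det(rI - C).
Cofactor expansion gives p(r) = r^3 - 22r^2 + 161r - 392.
Since p(7) = 0, r = 7 is a root.
Dividing by (r - 7) leaves r^2 - 15r + 56.
The quadratic factors as (r - 7)·(r - 8).
Eigenvalues: 7, 7, 8.

7, 7, 8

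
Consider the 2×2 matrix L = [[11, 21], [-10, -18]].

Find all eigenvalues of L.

-4, -3

det(L - λI) = (11 - λ)(-18 - λ) - (21)·(-10) = λ^2 + 7λ + 12.
This factors as (λ + 4)·(λ + 3) = 0.
Eigenvalues: -4, -3.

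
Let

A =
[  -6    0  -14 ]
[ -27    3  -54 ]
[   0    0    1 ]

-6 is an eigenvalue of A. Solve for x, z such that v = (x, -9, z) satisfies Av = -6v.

We need (A + 6I)v = 0.
A + 6I = [[0, 0, -14], [-27, 9, -54], [0, 0, 7]].
Row 1: (0)·x + (0)·-9 + (-14)·z = 0
Row 2: (-27)·x + (9)·-9 + (-54)·z = 0
Row 3: (0)·x + (0)·-9 + (7)·z = 0
Solving gives x = -3, z = 0.
Check: A·(-3, -9, 0) = (18, 54, 0) = -6·(-3, -9, 0).

-3, 0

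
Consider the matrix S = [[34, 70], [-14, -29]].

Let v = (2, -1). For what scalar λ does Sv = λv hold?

-1

Compute Sv: S·(2, -1) = (-2, 1).
Since Sv = λv, compare component 1: -2 = λ·2, so λ = -1.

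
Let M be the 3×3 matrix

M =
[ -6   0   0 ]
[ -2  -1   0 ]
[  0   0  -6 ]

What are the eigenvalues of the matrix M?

M is lower triangular, so its eigenvalues are the diagonal entries.
Diagonal: -6, -1, -6.

-6, -6, -1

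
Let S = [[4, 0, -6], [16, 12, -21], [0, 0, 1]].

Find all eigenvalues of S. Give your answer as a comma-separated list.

Compute the characteristic polynomial p(t) = det(tI - S).
Expanding the 3×3 determinant: p(t) = t^3 - 17t^2 + 64t - 48.
Try t = 1: p(1) = 0, so 1 is a root.
Dividing by (t - 1) leaves t^2 - 16t + 48.
The quadratic factors as (t - 4)·(t - 12).
Eigenvalues: 1, 4, 12.

1, 4, 12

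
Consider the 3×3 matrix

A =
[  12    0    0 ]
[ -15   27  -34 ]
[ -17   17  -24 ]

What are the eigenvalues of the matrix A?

The characteristic polynomial is p(μ) = det(μI - A).
Cofactor expansion gives p(μ) = μ^3 - 15μ^2 - 34μ + 840.
Since p(-7) = 0, μ = -7 is a root.
Factor out (μ + 7): p(μ) = (μ + 7)·(μ^2 - 22μ + 120).
The quadratic factors as (μ - 10)·(μ - 12).
Eigenvalues: -7, 10, 12.

-7, 10, 12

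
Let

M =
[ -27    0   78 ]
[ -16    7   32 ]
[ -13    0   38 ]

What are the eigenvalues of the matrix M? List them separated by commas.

-1, 7, 12

The characteristic polynomial is p(s) = det(sI - M).
Expanding along the first row, p(s) = s^3 - 18s^2 + 65s + 84.
Try s = -1: p(-1) = 0, so -1 is a root.
Dividing by (s + 1) leaves s^2 - 19s + 84.
The quadratic factors as (s - 7)·(s - 12).
Eigenvalues: -1, 7, 12.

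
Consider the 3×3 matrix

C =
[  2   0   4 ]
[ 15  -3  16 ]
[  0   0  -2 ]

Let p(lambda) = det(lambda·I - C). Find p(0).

p(0) = det(0·I − C) = det(−C) = (−1)^3·det(C).
det(C) = 12, so p(0) = -12.

-12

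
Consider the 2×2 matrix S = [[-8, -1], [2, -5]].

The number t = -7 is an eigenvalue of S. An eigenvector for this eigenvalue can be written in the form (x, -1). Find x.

1

We need (S + 7I)v = 0.
S + 7I = [[-1, -1], [2, 2]].
Row 1: (-1)·x + (-1)·-1 = 0
Row 2: (2)·x + (2)·-1 = 0
Solving gives x = 1.
Check: S·(1, -1) = (-7, 7) = -7·(1, -1).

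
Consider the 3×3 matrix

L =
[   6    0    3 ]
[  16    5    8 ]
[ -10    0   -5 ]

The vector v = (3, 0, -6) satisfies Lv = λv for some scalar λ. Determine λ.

Compute Lv: L·(3, 0, -6) = (0, 0, 0).
Since Lv = λv, compare component 1: 0 = λ·3, so λ = 0.

0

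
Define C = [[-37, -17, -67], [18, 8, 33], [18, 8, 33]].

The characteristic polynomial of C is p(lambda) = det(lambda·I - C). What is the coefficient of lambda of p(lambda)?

p(lambda) = lambda^3 - 4·lambda^2 - 5·lambda.
The coefficient of lambda is -5.

-5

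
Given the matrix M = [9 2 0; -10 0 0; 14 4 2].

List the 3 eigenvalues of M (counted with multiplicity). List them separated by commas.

Compute the characteristic polynomial p(μ) = det(μI - M).
Expanding along the first row, p(μ) = μ^3 - 11μ^2 + 38μ - 40.
Since p(5) = 0, μ = 5 is a root.
Factor out (μ - 5): p(μ) = (μ - 5)·(μ^2 - 6μ + 8).
The quadratic factors as (μ - 2)·(μ - 4).
Eigenvalues: 2, 4, 5.

2, 4, 5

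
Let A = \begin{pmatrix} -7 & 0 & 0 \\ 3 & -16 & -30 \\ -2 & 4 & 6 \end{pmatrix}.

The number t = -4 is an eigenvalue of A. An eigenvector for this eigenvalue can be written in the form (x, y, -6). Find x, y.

We need (A + 4I)v = 0.
A + 4I = [[-3, 0, 0], [3, -12, -30], [-2, 4, 10]].
Row 1: (-3)·x + (0)·y + (0)·-6 = 0
Row 2: (3)·x + (-12)·y + (-30)·-6 = 0
Row 3: (-2)·x + (4)·y + (10)·-6 = 0
Solving gives x = 0, y = 15.
Check: A·(0, 15, -6) = (0, -60, 24) = -4·(0, 15, -6).

0, 15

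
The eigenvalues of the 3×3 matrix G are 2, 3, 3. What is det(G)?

det(G) is the product of the eigenvalues: (2) · (3) · (3) = 18.

18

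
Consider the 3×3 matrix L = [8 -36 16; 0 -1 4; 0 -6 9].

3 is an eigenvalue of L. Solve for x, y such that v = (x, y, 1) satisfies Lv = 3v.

We need (L - 3I)v = 0.
L - 3I = [[5, -36, 16], [0, -4, 4], [0, -6, 6]].
Row 1: (5)·x + (-36)·y + (16)·1 = 0
Row 2: (0)·x + (-4)·y + (4)·1 = 0
Row 3: (0)·x + (-6)·y + (6)·1 = 0
Solving gives x = 4, y = 1.
Check: L·(4, 1, 1) = (12, 3, 3) = 3·(4, 1, 1).

4, 1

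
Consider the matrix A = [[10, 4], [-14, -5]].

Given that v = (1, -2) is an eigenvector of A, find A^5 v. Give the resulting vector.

(32, -64)

First find the eigenvalue: Av = (2, -4) = 2·(1, -2), so λ = 2.
Then A^5 v = λ^5·v = 2^5·(1, -2) = 32·(1, -2) = (32, -64).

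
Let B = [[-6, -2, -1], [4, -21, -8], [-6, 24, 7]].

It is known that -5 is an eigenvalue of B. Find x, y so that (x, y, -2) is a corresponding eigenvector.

We need (B + 5I)v = 0.
B + 5I = [[-1, -2, -1], [4, -16, -8], [-6, 24, 12]].
Row 1: (-1)·x + (-2)·y + (-1)·-2 = 0
Row 2: (4)·x + (-16)·y + (-8)·-2 = 0
Row 3: (-6)·x + (24)·y + (12)·-2 = 0
Solving gives x = 0, y = 1.
Check: B·(0, 1, -2) = (0, -5, 10) = -5·(0, 1, -2).

0, 1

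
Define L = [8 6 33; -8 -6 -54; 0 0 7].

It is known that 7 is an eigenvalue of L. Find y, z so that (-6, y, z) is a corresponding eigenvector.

We need (L - 7I)v = 0.
L - 7I = [[1, 6, 33], [-8, -13, -54], [0, 0, 0]].
Row 1: (1)·-6 + (6)·y + (33)·z = 0
Row 2: (-8)·-6 + (-13)·y + (-54)·z = 0
Row 3: (0)·-6 + (0)·y + (0)·z = 0
Solving gives y = 12, z = -2.
Check: L·(-6, 12, -2) = (-42, 84, -14) = 7·(-6, 12, -2).

12, -2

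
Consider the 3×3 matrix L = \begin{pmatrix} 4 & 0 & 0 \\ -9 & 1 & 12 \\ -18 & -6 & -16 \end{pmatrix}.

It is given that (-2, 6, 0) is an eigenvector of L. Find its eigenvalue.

Compute Lv: L·(-2, 6, 0) = (-8, 24, 0).
Since Lv = λv, compare component 1: -8 = λ·-2, so λ = 4.

4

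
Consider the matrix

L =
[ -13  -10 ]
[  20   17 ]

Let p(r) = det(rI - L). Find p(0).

-21

p(0) = det(0·I − L) = det(−L) = (−1)^2·det(L).
det(L) = -21, so p(0) = -21.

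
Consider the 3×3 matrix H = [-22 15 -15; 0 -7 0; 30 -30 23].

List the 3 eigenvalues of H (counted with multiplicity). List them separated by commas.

-7, -7, 8

Set up det(lambda·I - H) = 0.
Cofactor expansion gives p(lambda) = lambda^3 + 6·lambda^2 - 63·lambda - 392.
Rational-root test: lambda = 8 gives p(8) = 0.
Factor out (lambda - 8): p(lambda) = (lambda - 8)·(lambda^2 + 14·lambda + 49).
The quadratic factor is (lambda + 7)^2.
Eigenvalues: -7, -7, 8.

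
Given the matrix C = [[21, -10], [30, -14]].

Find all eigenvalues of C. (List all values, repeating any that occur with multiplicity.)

det(C - rI) = (21 - r)(-14 - r) - (-10)·(30) = r^2 - 7r + 6.
This factors as (r - 1)·(r - 6) = 0.
Eigenvalues: 1, 6.

1, 6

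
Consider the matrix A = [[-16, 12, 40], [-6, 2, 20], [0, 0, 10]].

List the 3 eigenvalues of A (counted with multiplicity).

-10, -4, 10

Set up det(λI - A) = 0.
Expanding along the first row, p(λ) = λ^3 + 4λ^2 - 100λ - 400.
Try λ = -4: p(-4) = 0, so -4 is a root.
Factor out (λ + 4): p(λ) = (λ + 4)·(λ^2 - 100).
The quadratic factors as (λ + 10)·(λ - 10).
Eigenvalues: -10, -4, 10.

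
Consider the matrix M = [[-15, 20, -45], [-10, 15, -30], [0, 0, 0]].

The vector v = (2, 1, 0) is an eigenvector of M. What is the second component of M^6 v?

15625

First find the eigenvalue: Mv = (-10, -5, 0) = -5·(2, 1, 0), so λ = -5.
Then M^6 v = λ^6·v = (-5)^6·(2, 1, 0) = 15625·(2, 1, 0) = (31250, 15625, 0).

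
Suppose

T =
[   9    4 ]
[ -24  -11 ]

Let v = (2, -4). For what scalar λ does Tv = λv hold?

1

Compute Tv: T·(2, -4) = (2, -4).
Since Tv = λv, compare component 1: 2 = λ·2, so λ = 1.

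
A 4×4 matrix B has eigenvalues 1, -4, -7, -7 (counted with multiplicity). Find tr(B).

-17

trace(B) is the sum of the eigenvalues: (1) + (-4) + (-7) + (-7) = -17.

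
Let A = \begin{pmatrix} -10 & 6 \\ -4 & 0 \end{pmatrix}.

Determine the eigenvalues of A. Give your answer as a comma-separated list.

det(A - λI) = (-10 - λ)(0 - λ) - (6)·(-4) = λ^2 + 10λ + 24.
This factors as (λ + 6)·(λ + 4) = 0.
Eigenvalues: -6, -4.

-6, -4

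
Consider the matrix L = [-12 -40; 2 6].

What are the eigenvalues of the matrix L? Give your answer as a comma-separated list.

-4, -2

det(L - λI) = (-12 - λ)(6 - λ) - (-40)·(2) = λ^2 + 6λ + 8.
This factors as (λ + 4)·(λ + 2) = 0.
Eigenvalues: -4, -2.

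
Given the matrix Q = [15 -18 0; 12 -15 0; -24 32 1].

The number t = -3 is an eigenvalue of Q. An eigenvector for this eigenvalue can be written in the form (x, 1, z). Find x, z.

We need (Q + 3I)v = 0.
Q + 3I = [[18, -18, 0], [12, -12, 0], [-24, 32, 4]].
Row 1: (18)·x + (-18)·1 + (0)·z = 0
Row 2: (12)·x + (-12)·1 + (0)·z = 0
Row 3: (-24)·x + (32)·1 + (4)·z = 0
Solving gives x = 1, z = -2.
Check: Q·(1, 1, -2) = (-3, -3, 6) = -3·(1, 1, -2).

1, -2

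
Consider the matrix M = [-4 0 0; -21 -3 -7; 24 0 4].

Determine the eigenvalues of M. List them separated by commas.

Compute the characteristic polynomial p(s) = det(sI - M).
Cofactor expansion gives p(s) = s^3 + 3s^2 - 16s - 48.
Try s = -3: p(-3) = 0, so -3 is a root.
Factor out (s + 3): p(s) = (s + 3)·(s^2 - 16).
The quadratic factors as (s + 4)·(s - 4).
Eigenvalues: -4, -3, 4.

-4, -3, 4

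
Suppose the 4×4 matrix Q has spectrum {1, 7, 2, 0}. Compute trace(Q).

10

trace(Q) is the sum of the eigenvalues: (1) + (7) + (2) + (0) = 10.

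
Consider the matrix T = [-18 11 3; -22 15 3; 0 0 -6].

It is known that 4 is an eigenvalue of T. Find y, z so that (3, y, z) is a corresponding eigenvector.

6, 0

We need (T - 4I)v = 0.
T - 4I = [[-22, 11, 3], [-22, 11, 3], [0, 0, -10]].
Row 1: (-22)·3 + (11)·y + (3)·z = 0
Row 2: (-22)·3 + (11)·y + (3)·z = 0
Row 3: (0)·3 + (0)·y + (-10)·z = 0
Solving gives y = 6, z = 0.
Check: T·(3, 6, 0) = (12, 24, 0) = 4·(3, 6, 0).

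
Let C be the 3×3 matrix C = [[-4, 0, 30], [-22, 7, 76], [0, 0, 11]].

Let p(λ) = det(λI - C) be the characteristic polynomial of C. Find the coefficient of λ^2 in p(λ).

-14

The coefficient of λ^2 of det(λI - C) is −trace(C).
trace(C) = (-4) + (7) + (11) = 14, so the coefficient is -14.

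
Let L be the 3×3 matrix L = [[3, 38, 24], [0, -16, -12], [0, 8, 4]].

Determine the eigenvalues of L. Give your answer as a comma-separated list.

The characteristic polynomial is p(λ) = det(λI - L).
Expanding along the first row, p(λ) = λ^3 + 9λ^2 - 4λ - 96.
Rational-root test: λ = 3 gives p(3) = 0.
Factor out (λ - 3): p(λ) = (λ - 3)·(λ^2 + 12λ + 32).
The quadratic factors as (λ + 8)·(λ + 4).
Eigenvalues: -8, -4, 3.

-8, -4, 3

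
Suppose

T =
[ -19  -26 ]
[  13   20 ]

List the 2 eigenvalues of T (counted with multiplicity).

-6, 7

det(T - lambda·I) = (-19 - lambda)(20 - lambda) - (-26)·(13) = lambda^2 - lambda - 42.
This factors as (lambda + 6)·(lambda - 7) = 0.
Eigenvalues: -6, 7.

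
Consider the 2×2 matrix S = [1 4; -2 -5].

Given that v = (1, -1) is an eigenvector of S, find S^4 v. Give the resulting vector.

(81, -81)

First find the eigenvalue: Sv = (-3, 3) = -3·(1, -1), so λ = -3.
Then S^4 v = λ^4·v = (-3)^4·(1, -1) = 81·(1, -1) = (81, -81).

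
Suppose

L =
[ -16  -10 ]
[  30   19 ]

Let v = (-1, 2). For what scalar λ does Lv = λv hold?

4

Compute Lv: L·(-1, 2) = (-4, 8).
Since Lv = λv, compare component 1: -4 = λ·-1, so λ = 4.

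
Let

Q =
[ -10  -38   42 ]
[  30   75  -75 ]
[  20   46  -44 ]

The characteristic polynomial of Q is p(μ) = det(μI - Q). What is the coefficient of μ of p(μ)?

p(μ) = μ^3 - 21μ^2 + 140μ - 300.
The coefficient of μ is 140.

140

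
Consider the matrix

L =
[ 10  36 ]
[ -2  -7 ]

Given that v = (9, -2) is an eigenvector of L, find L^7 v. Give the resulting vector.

(1152, -256)

First find the eigenvalue: Lv = (18, -4) = 2·(9, -2), so λ = 2.
Then L^7 v = λ^7·v = 2^7·(9, -2) = 128·(9, -2) = (1152, -256).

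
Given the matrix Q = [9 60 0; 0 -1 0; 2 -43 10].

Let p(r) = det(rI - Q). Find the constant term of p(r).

p(r) = r^3 - 18r^2 + 71r + 90.
The constant term is 90.

90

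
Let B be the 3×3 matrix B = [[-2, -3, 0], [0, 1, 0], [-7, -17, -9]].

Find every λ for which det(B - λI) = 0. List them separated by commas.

-9, -2, 1

Set up det(lambda·I - B) = 0.
Expanding the 3×3 determinant: p(lambda) = lambda^3 + 10·lambda^2 + 7·lambda - 18.
Rational-root test: lambda = 1 gives p(1) = 0.
Factor out (lambda - 1): p(lambda) = (lambda - 1)·(lambda^2 + 11·lambda + 18).
The quadratic factors as (lambda + 9)·(lambda + 2).
Eigenvalues: -9, -2, 1.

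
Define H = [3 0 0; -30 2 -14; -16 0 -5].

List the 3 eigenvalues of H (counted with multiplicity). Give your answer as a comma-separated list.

-5, 2, 3

Compute the characteristic polynomial p(μ) = det(μI - H).
Expanding along the first row, p(μ) = μ^3 - 19μ + 30.
Rational-root test: μ = -5 gives p(-5) = 0.
Factor out (μ + 5): p(μ) = (μ + 5)·(μ^2 - 5μ + 6).
The quadratic factors as (μ - 2)·(μ - 3).
Eigenvalues: -5, 2, 3.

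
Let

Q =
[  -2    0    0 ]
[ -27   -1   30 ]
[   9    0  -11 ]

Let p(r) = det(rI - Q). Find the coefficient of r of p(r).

35

p(r) = r^3 + 14r^2 + 35r + 22.
The coefficient of r is 35.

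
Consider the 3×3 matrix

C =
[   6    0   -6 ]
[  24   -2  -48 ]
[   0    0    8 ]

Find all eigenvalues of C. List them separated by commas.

-2, 6, 8

Set up det(λI - C) = 0.
Expanding along the first row, p(λ) = λ^3 - 12λ^2 + 20λ + 96.
Since p(-2) = 0, λ = -2 is a root.
Factor out (λ + 2): p(λ) = (λ + 2)·(λ^2 - 14λ + 48).
The quadratic factors as (λ - 6)·(λ - 8).
Eigenvalues: -2, 6, 8.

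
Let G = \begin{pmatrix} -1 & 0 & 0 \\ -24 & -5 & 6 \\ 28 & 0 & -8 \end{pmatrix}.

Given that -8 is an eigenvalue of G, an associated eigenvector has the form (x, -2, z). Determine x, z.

0, 1

We need (G + 8I)v = 0.
G + 8I = [[7, 0, 0], [-24, 3, 6], [28, 0, 0]].
Row 1: (7)·x + (0)·-2 + (0)·z = 0
Row 2: (-24)·x + (3)·-2 + (6)·z = 0
Row 3: (28)·x + (0)·-2 + (0)·z = 0
Solving gives x = 0, z = 1.
Check: G·(0, -2, 1) = (0, 16, -8) = -8·(0, -2, 1).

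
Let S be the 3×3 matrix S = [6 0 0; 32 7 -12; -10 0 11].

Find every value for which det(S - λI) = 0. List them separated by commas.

6, 7, 11

The characteristic polynomial is p(λ) = det(λI - S).
Expanding along the first row, p(λ) = λ^3 - 24λ^2 + 185λ - 462.
Try λ = 11: p(11) = 0, so 11 is a root.
Factor out (λ - 11): p(λ) = (λ - 11)·(λ^2 - 13λ + 42).
The quadratic factors as (λ - 6)·(λ - 7).
Eigenvalues: 6, 7, 11.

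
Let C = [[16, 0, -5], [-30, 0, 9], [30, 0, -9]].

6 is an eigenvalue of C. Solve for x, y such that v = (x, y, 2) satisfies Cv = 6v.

1, -2

We need (C - 6I)v = 0.
C - 6I = [[10, 0, -5], [-30, -6, 9], [30, 0, -15]].
Row 1: (10)·x + (0)·y + (-5)·2 = 0
Row 2: (-30)·x + (-6)·y + (9)·2 = 0
Row 3: (30)·x + (0)·y + (-15)·2 = 0
Solving gives x = 1, y = -2.
Check: C·(1, -2, 2) = (6, -12, 12) = 6·(1, -2, 2).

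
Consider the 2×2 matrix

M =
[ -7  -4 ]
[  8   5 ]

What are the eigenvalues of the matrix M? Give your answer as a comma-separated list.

det(M - sI) = (-7 - s)(5 - s) - (-4)·(8) = s^2 + 2s - 3.
This factors as (s + 3)·(s - 1) = 0.
Eigenvalues: -3, 1.

-3, 1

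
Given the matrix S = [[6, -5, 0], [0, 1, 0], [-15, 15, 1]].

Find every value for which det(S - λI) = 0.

1, 1, 6

Compute the characteristic polynomial p(λ) = det(λI - S).
Expanding along the first row, p(λ) = λ^3 - 8λ^2 + 13λ - 6.
Rational-root test: λ = 1 gives p(1) = 0.
Factor out (λ - 1): p(λ) = (λ - 1)·(λ^2 - 7λ + 6).
The quadratic factors as (λ - 1)·(λ - 6).
Eigenvalues: 1, 1, 6.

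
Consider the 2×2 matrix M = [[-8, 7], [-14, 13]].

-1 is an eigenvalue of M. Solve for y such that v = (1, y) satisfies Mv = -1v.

1

We need (M + 1I)v = 0.
M + 1I = [[-7, 7], [-14, 14]].
Row 1: (-7)·1 + (7)·y = 0
Row 2: (-14)·1 + (14)·y = 0
Solving gives y = 1.
Check: M·(1, 1) = (-1, -1) = -1·(1, 1).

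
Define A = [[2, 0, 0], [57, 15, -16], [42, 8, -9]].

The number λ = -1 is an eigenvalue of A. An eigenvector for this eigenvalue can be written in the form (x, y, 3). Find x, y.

We need (A + 1I)v = 0.
A + 1I = [[3, 0, 0], [57, 16, -16], [42, 8, -8]].
Row 1: (3)·x + (0)·y + (0)·3 = 0
Row 2: (57)·x + (16)·y + (-16)·3 = 0
Row 3: (42)·x + (8)·y + (-8)·3 = 0
Solving gives x = 0, y = 3.
Check: A·(0, 3, 3) = (0, -3, -3) = -1·(0, 3, 3).

0, 3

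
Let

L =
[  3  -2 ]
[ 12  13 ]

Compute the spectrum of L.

7, 9

det(L - rI) = (3 - r)(13 - r) - (-2)·(12) = r^2 - 16r + 63.
This factors as (r - 7)·(r - 9) = 0.
Eigenvalues: 7, 9.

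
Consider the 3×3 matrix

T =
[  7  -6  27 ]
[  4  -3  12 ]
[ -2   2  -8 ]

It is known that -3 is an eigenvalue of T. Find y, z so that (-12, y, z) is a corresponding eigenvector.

We need (T + 3I)v = 0.
T + 3I = [[10, -6, 27], [4, 0, 12], [-2, 2, -5]].
Row 1: (10)·-12 + (-6)·y + (27)·z = 0
Row 2: (4)·-12 + (0)·y + (12)·z = 0
Row 3: (-2)·-12 + (2)·y + (-5)·z = 0
Solving gives y = -2, z = 4.
Check: T·(-12, -2, 4) = (36, 6, -12) = -3·(-12, -2, 4).

-2, 4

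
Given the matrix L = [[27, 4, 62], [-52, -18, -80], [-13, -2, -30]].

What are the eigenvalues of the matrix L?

The characteristic polynomial is p(s) = det(sI - L).
Expanding along the first row, p(s) = s^3 + 21s^2 + 98s - 120.
Rational-root test: s = 1 gives p(1) = 0.
Dividing by (s - 1) leaves s^2 + 22s + 120.
The quadratic factors as (s + 12)·(s + 10).
Eigenvalues: -12, -10, 1.

-12, -10, 1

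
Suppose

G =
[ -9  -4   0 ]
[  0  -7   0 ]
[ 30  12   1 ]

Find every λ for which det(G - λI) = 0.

-9, -7, 1

Set up det(rI - G) = 0.
Expanding the 3×3 determinant: p(r) = r^3 + 15r^2 + 47r - 63.
Rational-root test: r = 1 gives p(1) = 0.
Dividing by (r - 1) leaves r^2 + 16r + 63.
The quadratic factors as (r + 9)·(r + 7).
Eigenvalues: -9, -7, 1.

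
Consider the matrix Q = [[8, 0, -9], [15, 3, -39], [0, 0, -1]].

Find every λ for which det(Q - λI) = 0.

The characteristic polynomial is p(lambda) = det(lambda·I - Q).
Expanding the 3×3 determinant: p(lambda) = lambda^3 - 10·lambda^2 + 13·lambda + 24.
Try lambda = 3: p(3) = 0, so 3 is a root.
Dividing by (lambda - 3) leaves lambda^2 - 7·lambda - 8.
The quadratic factors as (lambda + 1)·(lambda - 8).
Eigenvalues: -1, 3, 8.

-1, 3, 8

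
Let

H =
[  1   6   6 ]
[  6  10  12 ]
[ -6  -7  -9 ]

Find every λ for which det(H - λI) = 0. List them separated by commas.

-2, 1, 3

The characteristic polynomial is p(λ) = det(λI - H).
Expanding along the first row, p(λ) = λ^3 - 2λ^2 - 5λ + 6.
Rational-root test: λ = 3 gives p(3) = 0.
Dividing by (λ - 3) leaves λ^2 + λ - 2.
The quadratic factors as (λ + 2)·(λ - 1).
Eigenvalues: -2, 1, 3.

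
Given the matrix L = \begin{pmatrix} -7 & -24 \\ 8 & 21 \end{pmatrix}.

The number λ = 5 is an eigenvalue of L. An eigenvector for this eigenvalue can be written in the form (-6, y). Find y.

We need (L - 5I)v = 0.
L - 5I = [[-12, -24], [8, 16]].
Row 1: (-12)·-6 + (-24)·y = 0
Row 2: (8)·-6 + (16)·y = 0
Solving gives y = 3.
Check: L·(-6, 3) = (-30, 15) = 5·(-6, 3).

3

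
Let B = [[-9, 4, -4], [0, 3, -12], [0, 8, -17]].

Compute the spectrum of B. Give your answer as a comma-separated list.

The characteristic polynomial is p(t) = det(tI - B).
Expanding along the first row, p(t) = t^3 + 23t^2 + 171t + 405.
Rational-root test: t = -5 gives p(-5) = 0.
Factor out (t + 5): p(t) = (t + 5)·(t^2 + 18t + 81).
The quadratic factor is (t + 9)^2.
Eigenvalues: -9, -9, -5.

-9, -9, -5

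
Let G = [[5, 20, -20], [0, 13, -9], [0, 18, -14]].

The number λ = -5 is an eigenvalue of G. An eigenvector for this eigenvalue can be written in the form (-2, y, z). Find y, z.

-1, -2

We need (G + 5I)v = 0.
G + 5I = [[10, 20, -20], [0, 18, -9], [0, 18, -9]].
Row 1: (10)·-2 + (20)·y + (-20)·z = 0
Row 2: (0)·-2 + (18)·y + (-9)·z = 0
Row 3: (0)·-2 + (18)·y + (-9)·z = 0
Solving gives y = -1, z = -2.
Check: G·(-2, -1, -2) = (10, 5, 10) = -5·(-2, -1, -2).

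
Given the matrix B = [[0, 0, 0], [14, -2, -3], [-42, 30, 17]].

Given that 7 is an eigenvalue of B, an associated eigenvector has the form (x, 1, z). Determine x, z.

0, -3

We need (B - 7I)v = 0.
B - 7I = [[-7, 0, 0], [14, -9, -3], [-42, 30, 10]].
Row 1: (-7)·x + (0)·1 + (0)·z = 0
Row 2: (14)·x + (-9)·1 + (-3)·z = 0
Row 3: (-42)·x + (30)·1 + (10)·z = 0
Solving gives x = 0, z = -3.
Check: B·(0, 1, -3) = (0, 7, -21) = 7·(0, 1, -3).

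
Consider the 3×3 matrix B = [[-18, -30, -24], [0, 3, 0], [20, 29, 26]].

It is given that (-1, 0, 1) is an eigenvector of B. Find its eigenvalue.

6

Compute Bv: B·(-1, 0, 1) = (-6, 0, 6).
Since Bv = λv, compare component 1: -6 = λ·-1, so λ = 6.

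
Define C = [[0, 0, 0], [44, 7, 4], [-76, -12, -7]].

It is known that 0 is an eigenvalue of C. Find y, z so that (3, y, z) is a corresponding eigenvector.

We need (C)v = 0.
C = [[0, 0, 0], [44, 7, 4], [-76, -12, -7]].
Row 1: (0)·3 + (0)·y + (0)·z = 0
Row 2: (44)·3 + (7)·y + (4)·z = 0
Row 3: (-76)·3 + (-12)·y + (-7)·z = 0
Solving gives y = -12, z = -12.
Check: C·(3, -12, -12) = (0, 0, 0) = 0·(3, -12, -12).

-12, -12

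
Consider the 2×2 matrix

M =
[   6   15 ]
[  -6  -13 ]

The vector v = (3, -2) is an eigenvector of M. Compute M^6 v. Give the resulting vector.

(12288, -8192)

First find the eigenvalue: Mv = (-12, 8) = -4·(3, -2), so λ = -4.
Then M^6 v = λ^6·v = (-4)^6·(3, -2) = 4096·(3, -2) = (12288, -8192).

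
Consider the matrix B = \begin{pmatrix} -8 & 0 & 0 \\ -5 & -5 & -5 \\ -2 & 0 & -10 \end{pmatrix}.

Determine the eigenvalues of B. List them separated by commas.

-10, -8, -5

Set up det(sI - B) = 0.
Cofactor expansion gives p(s) = s^3 + 23s^2 + 170s + 400.
Try s = -5: p(-5) = 0, so -5 is a root.
Dividing by (s + 5) leaves s^2 + 18s + 80.
The quadratic factors as (s + 10)·(s + 8).
Eigenvalues: -10, -8, -5.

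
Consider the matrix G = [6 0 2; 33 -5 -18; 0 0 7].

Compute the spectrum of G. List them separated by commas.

Compute the characteristic polynomial p(μ) = det(μI - G).
Cofactor expansion gives p(μ) = μ^3 - 8μ^2 - 23μ + 210.
Since p(6) = 0, μ = 6 is a root.
Dividing by (μ - 6) leaves μ^2 - 2μ - 35.
The quadratic factors as (μ + 5)·(μ - 7).
Eigenvalues: -5, 6, 7.

-5, 6, 7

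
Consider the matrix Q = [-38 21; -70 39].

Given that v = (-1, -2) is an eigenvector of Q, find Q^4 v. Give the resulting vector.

First find the eigenvalue: Qv = (-4, -8) = 4·(-1, -2), so λ = 4.
Then Q^4 v = λ^4·v = 4^4·(-1, -2) = 256·(-1, -2) = (-256, -512).

(-256, -512)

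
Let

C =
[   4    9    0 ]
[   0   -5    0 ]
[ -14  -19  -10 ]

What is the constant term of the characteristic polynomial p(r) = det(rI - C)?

-200

p(0) = det(0·I − C) = det(−C) = (−1)^3·det(C).
det(C) = 200, so p(0) = -200.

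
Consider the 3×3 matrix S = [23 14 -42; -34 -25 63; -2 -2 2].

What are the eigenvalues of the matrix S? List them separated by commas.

-5, -4, 9

Compute the characteristic polynomial p(λ) = det(λI - S).
Expanding the 3×3 determinant: p(λ) = λ^3 - 61λ - 180.
Rational-root test: λ = 9 gives p(9) = 0.
Factor out (λ - 9): p(λ) = (λ - 9)·(λ^2 + 9λ + 20).
The quadratic factors as (λ + 5)·(λ + 4).
Eigenvalues: -5, -4, 9.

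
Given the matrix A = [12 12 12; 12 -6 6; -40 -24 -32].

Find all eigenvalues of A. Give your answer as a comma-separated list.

-12, -8, -6

Set up det(μI - A) = 0.
Expanding along the first row, p(μ) = μ^3 + 26μ^2 + 216μ + 576.
Rational-root test: μ = -8 gives p(-8) = 0.
Dividing by (μ + 8) leaves μ^2 + 18μ + 72.
The quadratic factors as (μ + 12)·(μ + 6).
Eigenvalues: -12, -8, -6.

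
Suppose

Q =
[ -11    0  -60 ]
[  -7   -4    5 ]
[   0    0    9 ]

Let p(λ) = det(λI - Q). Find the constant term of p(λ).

p(λ) = λ^3 + 6λ^2 - 91λ - 396.
The constant term is -396.

-396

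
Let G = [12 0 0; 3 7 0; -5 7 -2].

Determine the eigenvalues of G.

G is lower triangular, so its eigenvalues are the diagonal entries.
Diagonal: 12, 7, -2.

-2, 7, 12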